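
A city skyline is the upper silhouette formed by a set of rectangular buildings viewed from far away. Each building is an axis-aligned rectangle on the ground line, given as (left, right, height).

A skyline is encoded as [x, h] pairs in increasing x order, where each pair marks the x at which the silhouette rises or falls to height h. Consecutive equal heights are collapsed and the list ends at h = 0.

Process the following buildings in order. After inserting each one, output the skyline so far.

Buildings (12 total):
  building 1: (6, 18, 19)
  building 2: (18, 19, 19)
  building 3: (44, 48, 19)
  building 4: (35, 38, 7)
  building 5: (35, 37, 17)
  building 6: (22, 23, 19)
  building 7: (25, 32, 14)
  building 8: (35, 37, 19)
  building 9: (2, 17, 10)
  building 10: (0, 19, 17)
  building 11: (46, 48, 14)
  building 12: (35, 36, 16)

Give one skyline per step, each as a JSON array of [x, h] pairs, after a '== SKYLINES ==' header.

== SKYLINES ==
[[6,19],[18,0]]
[[6,19],[19,0]]
[[6,19],[19,0],[44,19],[48,0]]
[[6,19],[19,0],[35,7],[38,0],[44,19],[48,0]]
[[6,19],[19,0],[35,17],[37,7],[38,0],[44,19],[48,0]]
[[6,19],[19,0],[22,19],[23,0],[35,17],[37,7],[38,0],[44,19],[48,0]]
[[6,19],[19,0],[22,19],[23,0],[25,14],[32,0],[35,17],[37,7],[38,0],[44,19],[48,0]]
[[6,19],[19,0],[22,19],[23,0],[25,14],[32,0],[35,19],[37,7],[38,0],[44,19],[48,0]]
[[2,10],[6,19],[19,0],[22,19],[23,0],[25,14],[32,0],[35,19],[37,7],[38,0],[44,19],[48,0]]
[[0,17],[6,19],[19,0],[22,19],[23,0],[25,14],[32,0],[35,19],[37,7],[38,0],[44,19],[48,0]]
[[0,17],[6,19],[19,0],[22,19],[23,0],[25,14],[32,0],[35,19],[37,7],[38,0],[44,19],[48,0]]
[[0,17],[6,19],[19,0],[22,19],[23,0],[25,14],[32,0],[35,19],[37,7],[38,0],[44,19],[48,0]]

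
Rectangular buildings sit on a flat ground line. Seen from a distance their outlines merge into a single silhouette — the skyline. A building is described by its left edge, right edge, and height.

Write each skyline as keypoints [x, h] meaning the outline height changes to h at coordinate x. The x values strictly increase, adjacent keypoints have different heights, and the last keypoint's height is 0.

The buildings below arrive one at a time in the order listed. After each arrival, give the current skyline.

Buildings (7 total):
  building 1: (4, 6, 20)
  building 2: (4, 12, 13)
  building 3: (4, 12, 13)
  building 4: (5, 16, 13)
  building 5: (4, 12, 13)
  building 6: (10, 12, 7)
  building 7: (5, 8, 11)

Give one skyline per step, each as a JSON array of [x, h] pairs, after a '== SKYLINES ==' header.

== SKYLINES ==
[[4,20],[6,0]]
[[4,20],[6,13],[12,0]]
[[4,20],[6,13],[12,0]]
[[4,20],[6,13],[16,0]]
[[4,20],[6,13],[16,0]]
[[4,20],[6,13],[16,0]]
[[4,20],[6,13],[16,0]]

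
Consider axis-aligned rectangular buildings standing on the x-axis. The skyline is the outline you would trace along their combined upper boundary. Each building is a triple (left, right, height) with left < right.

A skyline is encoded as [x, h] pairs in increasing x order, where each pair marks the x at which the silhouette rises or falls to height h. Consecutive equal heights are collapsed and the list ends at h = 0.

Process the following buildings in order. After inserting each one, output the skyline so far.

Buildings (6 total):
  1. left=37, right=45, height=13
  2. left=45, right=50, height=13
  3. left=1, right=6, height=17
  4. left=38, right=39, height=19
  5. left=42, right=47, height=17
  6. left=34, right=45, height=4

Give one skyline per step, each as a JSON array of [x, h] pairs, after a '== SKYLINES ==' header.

== SKYLINES ==
[[37,13],[45,0]]
[[37,13],[50,0]]
[[1,17],[6,0],[37,13],[50,0]]
[[1,17],[6,0],[37,13],[38,19],[39,13],[50,0]]
[[1,17],[6,0],[37,13],[38,19],[39,13],[42,17],[47,13],[50,0]]
[[1,17],[6,0],[34,4],[37,13],[38,19],[39,13],[42,17],[47,13],[50,0]]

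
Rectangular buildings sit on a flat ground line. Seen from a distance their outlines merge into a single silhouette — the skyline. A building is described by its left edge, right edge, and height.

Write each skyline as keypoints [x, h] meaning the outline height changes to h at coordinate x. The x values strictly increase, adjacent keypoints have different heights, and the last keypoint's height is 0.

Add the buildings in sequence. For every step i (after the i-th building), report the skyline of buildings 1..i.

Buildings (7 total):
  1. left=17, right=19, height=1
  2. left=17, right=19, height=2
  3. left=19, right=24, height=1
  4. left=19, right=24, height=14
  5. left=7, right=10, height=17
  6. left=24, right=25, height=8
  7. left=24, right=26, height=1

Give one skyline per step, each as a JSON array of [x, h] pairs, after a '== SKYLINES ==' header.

== SKYLINES ==
[[17,1],[19,0]]
[[17,2],[19,0]]
[[17,2],[19,1],[24,0]]
[[17,2],[19,14],[24,0]]
[[7,17],[10,0],[17,2],[19,14],[24,0]]
[[7,17],[10,0],[17,2],[19,14],[24,8],[25,0]]
[[7,17],[10,0],[17,2],[19,14],[24,8],[25,1],[26,0]]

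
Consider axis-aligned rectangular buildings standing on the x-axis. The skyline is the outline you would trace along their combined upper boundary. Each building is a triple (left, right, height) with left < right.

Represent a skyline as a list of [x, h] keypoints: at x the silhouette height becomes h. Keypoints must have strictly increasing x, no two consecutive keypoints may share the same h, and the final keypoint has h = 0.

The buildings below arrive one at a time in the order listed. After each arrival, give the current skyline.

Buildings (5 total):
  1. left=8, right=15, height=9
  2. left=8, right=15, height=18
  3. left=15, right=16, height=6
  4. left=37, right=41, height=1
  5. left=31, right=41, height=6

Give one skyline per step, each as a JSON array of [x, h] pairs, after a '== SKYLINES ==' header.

== SKYLINES ==
[[8,9],[15,0]]
[[8,18],[15,0]]
[[8,18],[15,6],[16,0]]
[[8,18],[15,6],[16,0],[37,1],[41,0]]
[[8,18],[15,6],[16,0],[31,6],[41,0]]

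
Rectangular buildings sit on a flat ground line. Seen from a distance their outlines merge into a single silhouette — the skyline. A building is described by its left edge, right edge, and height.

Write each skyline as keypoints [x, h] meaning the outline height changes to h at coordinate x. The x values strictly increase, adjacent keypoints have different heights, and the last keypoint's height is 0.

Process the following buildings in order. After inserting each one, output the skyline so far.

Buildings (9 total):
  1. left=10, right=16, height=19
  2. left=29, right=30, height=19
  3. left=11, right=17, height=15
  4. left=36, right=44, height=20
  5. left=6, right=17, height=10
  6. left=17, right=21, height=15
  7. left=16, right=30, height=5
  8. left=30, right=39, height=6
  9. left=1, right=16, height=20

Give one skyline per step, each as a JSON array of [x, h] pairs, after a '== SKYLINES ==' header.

== SKYLINES ==
[[10,19],[16,0]]
[[10,19],[16,0],[29,19],[30,0]]
[[10,19],[16,15],[17,0],[29,19],[30,0]]
[[10,19],[16,15],[17,0],[29,19],[30,0],[36,20],[44,0]]
[[6,10],[10,19],[16,15],[17,0],[29,19],[30,0],[36,20],[44,0]]
[[6,10],[10,19],[16,15],[21,0],[29,19],[30,0],[36,20],[44,0]]
[[6,10],[10,19],[16,15],[21,5],[29,19],[30,0],[36,20],[44,0]]
[[6,10],[10,19],[16,15],[21,5],[29,19],[30,6],[36,20],[44,0]]
[[1,20],[16,15],[21,5],[29,19],[30,6],[36,20],[44,0]]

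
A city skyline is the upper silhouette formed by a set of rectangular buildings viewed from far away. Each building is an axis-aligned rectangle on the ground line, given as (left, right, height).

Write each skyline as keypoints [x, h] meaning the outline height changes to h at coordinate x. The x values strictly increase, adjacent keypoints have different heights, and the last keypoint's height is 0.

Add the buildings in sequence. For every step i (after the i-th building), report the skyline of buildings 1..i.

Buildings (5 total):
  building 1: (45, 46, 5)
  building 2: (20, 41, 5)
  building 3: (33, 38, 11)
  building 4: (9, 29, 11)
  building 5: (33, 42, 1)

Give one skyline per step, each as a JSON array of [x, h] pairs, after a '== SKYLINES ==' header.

== SKYLINES ==
[[45,5],[46,0]]
[[20,5],[41,0],[45,5],[46,0]]
[[20,5],[33,11],[38,5],[41,0],[45,5],[46,0]]
[[9,11],[29,5],[33,11],[38,5],[41,0],[45,5],[46,0]]
[[9,11],[29,5],[33,11],[38,5],[41,1],[42,0],[45,5],[46,0]]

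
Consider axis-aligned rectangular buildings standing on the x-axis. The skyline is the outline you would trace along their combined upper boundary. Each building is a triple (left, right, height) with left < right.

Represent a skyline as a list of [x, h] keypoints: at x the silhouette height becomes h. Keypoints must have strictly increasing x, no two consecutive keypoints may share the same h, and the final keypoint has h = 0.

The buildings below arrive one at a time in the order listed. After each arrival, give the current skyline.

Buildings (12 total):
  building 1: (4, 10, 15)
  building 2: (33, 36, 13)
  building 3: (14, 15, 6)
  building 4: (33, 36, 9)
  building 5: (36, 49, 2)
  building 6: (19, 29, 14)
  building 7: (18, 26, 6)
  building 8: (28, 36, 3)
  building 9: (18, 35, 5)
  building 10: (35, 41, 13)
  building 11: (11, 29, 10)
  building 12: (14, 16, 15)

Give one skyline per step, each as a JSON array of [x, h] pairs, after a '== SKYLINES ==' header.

== SKYLINES ==
[[4,15],[10,0]]
[[4,15],[10,0],[33,13],[36,0]]
[[4,15],[10,0],[14,6],[15,0],[33,13],[36,0]]
[[4,15],[10,0],[14,6],[15,0],[33,13],[36,0]]
[[4,15],[10,0],[14,6],[15,0],[33,13],[36,2],[49,0]]
[[4,15],[10,0],[14,6],[15,0],[19,14],[29,0],[33,13],[36,2],[49,0]]
[[4,15],[10,0],[14,6],[15,0],[18,6],[19,14],[29,0],[33,13],[36,2],[49,0]]
[[4,15],[10,0],[14,6],[15,0],[18,6],[19,14],[29,3],[33,13],[36,2],[49,0]]
[[4,15],[10,0],[14,6],[15,0],[18,6],[19,14],[29,5],[33,13],[36,2],[49,0]]
[[4,15],[10,0],[14,6],[15,0],[18,6],[19,14],[29,5],[33,13],[41,2],[49,0]]
[[4,15],[10,0],[11,10],[19,14],[29,5],[33,13],[41,2],[49,0]]
[[4,15],[10,0],[11,10],[14,15],[16,10],[19,14],[29,5],[33,13],[41,2],[49,0]]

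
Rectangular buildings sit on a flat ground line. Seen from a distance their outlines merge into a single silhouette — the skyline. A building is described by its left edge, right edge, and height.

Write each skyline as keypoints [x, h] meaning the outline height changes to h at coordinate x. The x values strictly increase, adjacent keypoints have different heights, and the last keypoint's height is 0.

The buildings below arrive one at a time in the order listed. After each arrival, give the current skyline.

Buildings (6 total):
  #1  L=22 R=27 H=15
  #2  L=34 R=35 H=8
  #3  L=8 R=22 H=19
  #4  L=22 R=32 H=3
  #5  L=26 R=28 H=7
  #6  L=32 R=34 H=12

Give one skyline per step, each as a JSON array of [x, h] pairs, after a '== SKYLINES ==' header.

== SKYLINES ==
[[22,15],[27,0]]
[[22,15],[27,0],[34,8],[35,0]]
[[8,19],[22,15],[27,0],[34,8],[35,0]]
[[8,19],[22,15],[27,3],[32,0],[34,8],[35,0]]
[[8,19],[22,15],[27,7],[28,3],[32,0],[34,8],[35,0]]
[[8,19],[22,15],[27,7],[28,3],[32,12],[34,8],[35,0]]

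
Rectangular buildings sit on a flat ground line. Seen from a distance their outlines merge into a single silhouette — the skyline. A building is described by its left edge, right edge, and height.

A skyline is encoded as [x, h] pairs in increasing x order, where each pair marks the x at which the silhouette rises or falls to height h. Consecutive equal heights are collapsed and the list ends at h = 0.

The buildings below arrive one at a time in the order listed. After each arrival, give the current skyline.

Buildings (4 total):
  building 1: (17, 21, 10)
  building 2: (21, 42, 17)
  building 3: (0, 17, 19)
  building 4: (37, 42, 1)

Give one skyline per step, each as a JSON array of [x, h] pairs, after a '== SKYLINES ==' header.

== SKYLINES ==
[[17,10],[21,0]]
[[17,10],[21,17],[42,0]]
[[0,19],[17,10],[21,17],[42,0]]
[[0,19],[17,10],[21,17],[42,0]]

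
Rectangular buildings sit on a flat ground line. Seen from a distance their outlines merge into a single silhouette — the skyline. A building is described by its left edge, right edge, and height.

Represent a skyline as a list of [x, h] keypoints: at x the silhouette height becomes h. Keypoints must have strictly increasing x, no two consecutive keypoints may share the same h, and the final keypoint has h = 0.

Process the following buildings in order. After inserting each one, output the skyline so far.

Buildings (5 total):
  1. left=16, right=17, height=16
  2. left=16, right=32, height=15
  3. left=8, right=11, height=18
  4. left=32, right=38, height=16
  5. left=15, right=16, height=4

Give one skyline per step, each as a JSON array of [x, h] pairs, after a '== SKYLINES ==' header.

== SKYLINES ==
[[16,16],[17,0]]
[[16,16],[17,15],[32,0]]
[[8,18],[11,0],[16,16],[17,15],[32,0]]
[[8,18],[11,0],[16,16],[17,15],[32,16],[38,0]]
[[8,18],[11,0],[15,4],[16,16],[17,15],[32,16],[38,0]]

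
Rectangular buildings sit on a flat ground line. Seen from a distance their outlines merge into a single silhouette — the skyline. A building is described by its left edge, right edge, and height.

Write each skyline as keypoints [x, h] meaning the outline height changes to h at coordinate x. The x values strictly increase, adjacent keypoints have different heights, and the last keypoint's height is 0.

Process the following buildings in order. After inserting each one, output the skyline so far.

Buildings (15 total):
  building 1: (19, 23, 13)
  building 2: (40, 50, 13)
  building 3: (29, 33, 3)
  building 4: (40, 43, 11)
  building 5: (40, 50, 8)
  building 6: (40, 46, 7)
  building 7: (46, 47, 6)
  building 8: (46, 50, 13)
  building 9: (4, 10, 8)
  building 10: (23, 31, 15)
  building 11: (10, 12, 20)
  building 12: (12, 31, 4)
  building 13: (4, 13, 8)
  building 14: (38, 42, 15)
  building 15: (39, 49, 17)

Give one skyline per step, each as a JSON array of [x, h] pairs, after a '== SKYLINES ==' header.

== SKYLINES ==
[[19,13],[23,0]]
[[19,13],[23,0],[40,13],[50,0]]
[[19,13],[23,0],[29,3],[33,0],[40,13],[50,0]]
[[19,13],[23,0],[29,3],[33,0],[40,13],[50,0]]
[[19,13],[23,0],[29,3],[33,0],[40,13],[50,0]]
[[19,13],[23,0],[29,3],[33,0],[40,13],[50,0]]
[[19,13],[23,0],[29,3],[33,0],[40,13],[50,0]]
[[19,13],[23,0],[29,3],[33,0],[40,13],[50,0]]
[[4,8],[10,0],[19,13],[23,0],[29,3],[33,0],[40,13],[50,0]]
[[4,8],[10,0],[19,13],[23,15],[31,3],[33,0],[40,13],[50,0]]
[[4,8],[10,20],[12,0],[19,13],[23,15],[31,3],[33,0],[40,13],[50,0]]
[[4,8],[10,20],[12,4],[19,13],[23,15],[31,3],[33,0],[40,13],[50,0]]
[[4,8],[10,20],[12,8],[13,4],[19,13],[23,15],[31,3],[33,0],[40,13],[50,0]]
[[4,8],[10,20],[12,8],[13,4],[19,13],[23,15],[31,3],[33,0],[38,15],[42,13],[50,0]]
[[4,8],[10,20],[12,8],[13,4],[19,13],[23,15],[31,3],[33,0],[38,15],[39,17],[49,13],[50,0]]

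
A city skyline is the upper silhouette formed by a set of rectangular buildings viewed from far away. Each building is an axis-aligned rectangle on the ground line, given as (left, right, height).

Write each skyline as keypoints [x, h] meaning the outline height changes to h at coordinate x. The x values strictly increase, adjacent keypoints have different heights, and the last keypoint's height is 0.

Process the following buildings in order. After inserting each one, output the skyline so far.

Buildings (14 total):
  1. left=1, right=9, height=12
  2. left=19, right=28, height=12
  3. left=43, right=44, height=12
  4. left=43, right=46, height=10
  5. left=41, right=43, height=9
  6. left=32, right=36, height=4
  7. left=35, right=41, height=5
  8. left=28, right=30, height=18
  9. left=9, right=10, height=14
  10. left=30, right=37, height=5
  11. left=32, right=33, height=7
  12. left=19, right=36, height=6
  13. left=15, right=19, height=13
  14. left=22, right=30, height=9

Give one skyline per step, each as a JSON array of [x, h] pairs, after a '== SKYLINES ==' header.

== SKYLINES ==
[[1,12],[9,0]]
[[1,12],[9,0],[19,12],[28,0]]
[[1,12],[9,0],[19,12],[28,0],[43,12],[44,0]]
[[1,12],[9,0],[19,12],[28,0],[43,12],[44,10],[46,0]]
[[1,12],[9,0],[19,12],[28,0],[41,9],[43,12],[44,10],[46,0]]
[[1,12],[9,0],[19,12],[28,0],[32,4],[36,0],[41,9],[43,12],[44,10],[46,0]]
[[1,12],[9,0],[19,12],[28,0],[32,4],[35,5],[41,9],[43,12],[44,10],[46,0]]
[[1,12],[9,0],[19,12],[28,18],[30,0],[32,4],[35,5],[41,9],[43,12],[44,10],[46,0]]
[[1,12],[9,14],[10,0],[19,12],[28,18],[30,0],[32,4],[35,5],[41,9],[43,12],[44,10],[46,0]]
[[1,12],[9,14],[10,0],[19,12],[28,18],[30,5],[41,9],[43,12],[44,10],[46,0]]
[[1,12],[9,14],[10,0],[19,12],[28,18],[30,5],[32,7],[33,5],[41,9],[43,12],[44,10],[46,0]]
[[1,12],[9,14],[10,0],[19,12],[28,18],[30,6],[32,7],[33,6],[36,5],[41,9],[43,12],[44,10],[46,0]]
[[1,12],[9,14],[10,0],[15,13],[19,12],[28,18],[30,6],[32,7],[33,6],[36,5],[41,9],[43,12],[44,10],[46,0]]
[[1,12],[9,14],[10,0],[15,13],[19,12],[28,18],[30,6],[32,7],[33,6],[36,5],[41,9],[43,12],[44,10],[46,0]]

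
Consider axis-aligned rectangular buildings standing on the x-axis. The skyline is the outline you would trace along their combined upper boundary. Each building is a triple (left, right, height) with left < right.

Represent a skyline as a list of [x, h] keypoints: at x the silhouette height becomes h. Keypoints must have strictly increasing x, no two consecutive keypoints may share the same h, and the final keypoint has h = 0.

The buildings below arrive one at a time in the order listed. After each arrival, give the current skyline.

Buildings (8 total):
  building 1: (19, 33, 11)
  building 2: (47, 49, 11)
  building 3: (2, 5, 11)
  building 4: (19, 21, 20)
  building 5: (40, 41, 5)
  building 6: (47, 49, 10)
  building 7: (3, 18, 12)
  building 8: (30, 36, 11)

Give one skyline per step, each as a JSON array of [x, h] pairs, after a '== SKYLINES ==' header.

== SKYLINES ==
[[19,11],[33,0]]
[[19,11],[33,0],[47,11],[49,0]]
[[2,11],[5,0],[19,11],[33,0],[47,11],[49,0]]
[[2,11],[5,0],[19,20],[21,11],[33,0],[47,11],[49,0]]
[[2,11],[5,0],[19,20],[21,11],[33,0],[40,5],[41,0],[47,11],[49,0]]
[[2,11],[5,0],[19,20],[21,11],[33,0],[40,5],[41,0],[47,11],[49,0]]
[[2,11],[3,12],[18,0],[19,20],[21,11],[33,0],[40,5],[41,0],[47,11],[49,0]]
[[2,11],[3,12],[18,0],[19,20],[21,11],[36,0],[40,5],[41,0],[47,11],[49,0]]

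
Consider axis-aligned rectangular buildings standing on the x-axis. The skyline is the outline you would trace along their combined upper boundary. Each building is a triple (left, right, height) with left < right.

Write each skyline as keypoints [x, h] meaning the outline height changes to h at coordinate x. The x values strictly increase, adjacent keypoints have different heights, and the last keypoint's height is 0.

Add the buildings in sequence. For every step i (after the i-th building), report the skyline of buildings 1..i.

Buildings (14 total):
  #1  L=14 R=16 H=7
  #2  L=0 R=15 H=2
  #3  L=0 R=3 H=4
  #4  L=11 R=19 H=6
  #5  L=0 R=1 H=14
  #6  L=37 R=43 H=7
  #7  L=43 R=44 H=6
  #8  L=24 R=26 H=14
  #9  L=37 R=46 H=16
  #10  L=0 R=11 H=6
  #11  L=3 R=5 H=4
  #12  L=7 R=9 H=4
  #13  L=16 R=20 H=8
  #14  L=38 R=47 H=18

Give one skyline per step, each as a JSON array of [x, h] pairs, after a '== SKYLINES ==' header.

== SKYLINES ==
[[14,7],[16,0]]
[[0,2],[14,7],[16,0]]
[[0,4],[3,2],[14,7],[16,0]]
[[0,4],[3,2],[11,6],[14,7],[16,6],[19,0]]
[[0,14],[1,4],[3,2],[11,6],[14,7],[16,6],[19,0]]
[[0,14],[1,4],[3,2],[11,6],[14,7],[16,6],[19,0],[37,7],[43,0]]
[[0,14],[1,4],[3,2],[11,6],[14,7],[16,6],[19,0],[37,7],[43,6],[44,0]]
[[0,14],[1,4],[3,2],[11,6],[14,7],[16,6],[19,0],[24,14],[26,0],[37,7],[43,6],[44,0]]
[[0,14],[1,4],[3,2],[11,6],[14,7],[16,6],[19,0],[24,14],[26,0],[37,16],[46,0]]
[[0,14],[1,6],[14,7],[16,6],[19,0],[24,14],[26,0],[37,16],[46,0]]
[[0,14],[1,6],[14,7],[16,6],[19,0],[24,14],[26,0],[37,16],[46,0]]
[[0,14],[1,6],[14,7],[16,6],[19,0],[24,14],[26,0],[37,16],[46,0]]
[[0,14],[1,6],[14,7],[16,8],[20,0],[24,14],[26,0],[37,16],[46,0]]
[[0,14],[1,6],[14,7],[16,8],[20,0],[24,14],[26,0],[37,16],[38,18],[47,0]]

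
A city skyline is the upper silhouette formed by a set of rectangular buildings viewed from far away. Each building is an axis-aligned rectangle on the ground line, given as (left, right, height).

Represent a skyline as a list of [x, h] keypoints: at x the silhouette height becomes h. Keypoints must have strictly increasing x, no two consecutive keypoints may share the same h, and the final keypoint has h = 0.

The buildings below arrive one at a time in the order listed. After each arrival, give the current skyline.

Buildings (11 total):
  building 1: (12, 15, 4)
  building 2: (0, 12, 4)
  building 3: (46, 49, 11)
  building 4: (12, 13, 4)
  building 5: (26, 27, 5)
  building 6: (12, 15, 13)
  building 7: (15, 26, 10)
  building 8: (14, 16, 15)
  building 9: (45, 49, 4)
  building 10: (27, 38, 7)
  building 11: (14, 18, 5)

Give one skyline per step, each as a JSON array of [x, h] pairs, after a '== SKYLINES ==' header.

== SKYLINES ==
[[12,4],[15,0]]
[[0,4],[15,0]]
[[0,4],[15,0],[46,11],[49,0]]
[[0,4],[15,0],[46,11],[49,0]]
[[0,4],[15,0],[26,5],[27,0],[46,11],[49,0]]
[[0,4],[12,13],[15,0],[26,5],[27,0],[46,11],[49,0]]
[[0,4],[12,13],[15,10],[26,5],[27,0],[46,11],[49,0]]
[[0,4],[12,13],[14,15],[16,10],[26,5],[27,0],[46,11],[49,0]]
[[0,4],[12,13],[14,15],[16,10],[26,5],[27,0],[45,4],[46,11],[49,0]]
[[0,4],[12,13],[14,15],[16,10],[26,5],[27,7],[38,0],[45,4],[46,11],[49,0]]
[[0,4],[12,13],[14,15],[16,10],[26,5],[27,7],[38,0],[45,4],[46,11],[49,0]]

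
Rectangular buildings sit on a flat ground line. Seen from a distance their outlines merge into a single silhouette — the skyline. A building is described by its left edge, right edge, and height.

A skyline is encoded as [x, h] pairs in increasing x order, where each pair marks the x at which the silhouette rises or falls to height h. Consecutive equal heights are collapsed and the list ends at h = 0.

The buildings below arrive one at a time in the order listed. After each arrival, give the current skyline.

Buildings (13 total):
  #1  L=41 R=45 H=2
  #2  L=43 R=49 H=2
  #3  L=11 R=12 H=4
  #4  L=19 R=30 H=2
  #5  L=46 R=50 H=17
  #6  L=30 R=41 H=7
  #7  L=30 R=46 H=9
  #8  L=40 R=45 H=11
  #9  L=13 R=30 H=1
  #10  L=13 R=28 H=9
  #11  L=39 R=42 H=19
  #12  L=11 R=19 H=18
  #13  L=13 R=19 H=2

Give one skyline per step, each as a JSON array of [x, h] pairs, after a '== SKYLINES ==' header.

== SKYLINES ==
[[41,2],[45,0]]
[[41,2],[49,0]]
[[11,4],[12,0],[41,2],[49,0]]
[[11,4],[12,0],[19,2],[30,0],[41,2],[49,0]]
[[11,4],[12,0],[19,2],[30,0],[41,2],[46,17],[50,0]]
[[11,4],[12,0],[19,2],[30,7],[41,2],[46,17],[50,0]]
[[11,4],[12,0],[19,2],[30,9],[46,17],[50,0]]
[[11,4],[12,0],[19,2],[30,9],[40,11],[45,9],[46,17],[50,0]]
[[11,4],[12,0],[13,1],[19,2],[30,9],[40,11],[45,9],[46,17],[50,0]]
[[11,4],[12,0],[13,9],[28,2],[30,9],[40,11],[45,9],[46,17],[50,0]]
[[11,4],[12,0],[13,9],[28,2],[30,9],[39,19],[42,11],[45,9],[46,17],[50,0]]
[[11,18],[19,9],[28,2],[30,9],[39,19],[42,11],[45,9],[46,17],[50,0]]
[[11,18],[19,9],[28,2],[30,9],[39,19],[42,11],[45,9],[46,17],[50,0]]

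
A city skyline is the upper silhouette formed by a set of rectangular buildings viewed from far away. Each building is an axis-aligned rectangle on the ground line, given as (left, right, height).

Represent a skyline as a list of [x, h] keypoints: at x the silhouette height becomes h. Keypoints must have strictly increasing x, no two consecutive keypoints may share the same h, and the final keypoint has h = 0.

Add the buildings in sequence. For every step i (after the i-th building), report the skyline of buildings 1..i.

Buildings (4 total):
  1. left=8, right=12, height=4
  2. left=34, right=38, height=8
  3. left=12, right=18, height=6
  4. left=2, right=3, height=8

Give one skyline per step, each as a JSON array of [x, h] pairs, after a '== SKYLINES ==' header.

== SKYLINES ==
[[8,4],[12,0]]
[[8,4],[12,0],[34,8],[38,0]]
[[8,4],[12,6],[18,0],[34,8],[38,0]]
[[2,8],[3,0],[8,4],[12,6],[18,0],[34,8],[38,0]]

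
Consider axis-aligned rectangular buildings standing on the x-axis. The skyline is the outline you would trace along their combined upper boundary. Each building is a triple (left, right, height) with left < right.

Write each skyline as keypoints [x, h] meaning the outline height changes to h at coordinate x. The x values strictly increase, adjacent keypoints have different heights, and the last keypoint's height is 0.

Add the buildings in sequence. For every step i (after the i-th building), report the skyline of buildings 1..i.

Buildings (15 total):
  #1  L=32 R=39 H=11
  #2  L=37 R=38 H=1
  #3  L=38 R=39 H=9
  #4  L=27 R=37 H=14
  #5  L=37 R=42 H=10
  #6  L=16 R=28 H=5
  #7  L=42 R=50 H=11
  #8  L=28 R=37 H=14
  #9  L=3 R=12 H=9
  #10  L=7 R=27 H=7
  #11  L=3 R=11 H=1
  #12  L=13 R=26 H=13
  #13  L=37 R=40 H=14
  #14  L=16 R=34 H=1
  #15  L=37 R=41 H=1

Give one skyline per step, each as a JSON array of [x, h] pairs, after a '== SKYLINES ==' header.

== SKYLINES ==
[[32,11],[39,0]]
[[32,11],[39,0]]
[[32,11],[39,0]]
[[27,14],[37,11],[39,0]]
[[27,14],[37,11],[39,10],[42,0]]
[[16,5],[27,14],[37,11],[39,10],[42,0]]
[[16,5],[27,14],[37,11],[39,10],[42,11],[50,0]]
[[16,5],[27,14],[37,11],[39,10],[42,11],[50,0]]
[[3,9],[12,0],[16,5],[27,14],[37,11],[39,10],[42,11],[50,0]]
[[3,9],[12,7],[27,14],[37,11],[39,10],[42,11],[50,0]]
[[3,9],[12,7],[27,14],[37,11],[39,10],[42,11],[50,0]]
[[3,9],[12,7],[13,13],[26,7],[27,14],[37,11],[39,10],[42,11],[50,0]]
[[3,9],[12,7],[13,13],[26,7],[27,14],[40,10],[42,11],[50,0]]
[[3,9],[12,7],[13,13],[26,7],[27,14],[40,10],[42,11],[50,0]]
[[3,9],[12,7],[13,13],[26,7],[27,14],[40,10],[42,11],[50,0]]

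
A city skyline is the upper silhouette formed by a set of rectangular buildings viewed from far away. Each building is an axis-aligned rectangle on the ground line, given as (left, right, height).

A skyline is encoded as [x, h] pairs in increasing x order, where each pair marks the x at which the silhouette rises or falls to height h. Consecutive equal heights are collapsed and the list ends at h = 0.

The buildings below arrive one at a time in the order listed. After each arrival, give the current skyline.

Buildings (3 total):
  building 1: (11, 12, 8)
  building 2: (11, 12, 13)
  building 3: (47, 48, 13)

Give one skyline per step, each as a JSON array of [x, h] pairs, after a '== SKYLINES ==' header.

== SKYLINES ==
[[11,8],[12,0]]
[[11,13],[12,0]]
[[11,13],[12,0],[47,13],[48,0]]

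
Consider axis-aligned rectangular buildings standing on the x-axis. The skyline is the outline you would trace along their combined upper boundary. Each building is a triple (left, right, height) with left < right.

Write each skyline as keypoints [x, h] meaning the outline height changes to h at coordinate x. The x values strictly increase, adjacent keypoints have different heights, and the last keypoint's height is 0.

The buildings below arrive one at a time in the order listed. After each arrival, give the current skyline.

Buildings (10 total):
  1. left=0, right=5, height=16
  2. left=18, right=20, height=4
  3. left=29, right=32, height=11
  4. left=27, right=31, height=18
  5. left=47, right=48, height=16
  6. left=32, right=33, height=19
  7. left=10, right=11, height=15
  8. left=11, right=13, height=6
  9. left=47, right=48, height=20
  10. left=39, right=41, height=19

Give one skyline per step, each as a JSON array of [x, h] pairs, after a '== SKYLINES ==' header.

== SKYLINES ==
[[0,16],[5,0]]
[[0,16],[5,0],[18,4],[20,0]]
[[0,16],[5,0],[18,4],[20,0],[29,11],[32,0]]
[[0,16],[5,0],[18,4],[20,0],[27,18],[31,11],[32,0]]
[[0,16],[5,0],[18,4],[20,0],[27,18],[31,11],[32,0],[47,16],[48,0]]
[[0,16],[5,0],[18,4],[20,0],[27,18],[31,11],[32,19],[33,0],[47,16],[48,0]]
[[0,16],[5,0],[10,15],[11,0],[18,4],[20,0],[27,18],[31,11],[32,19],[33,0],[47,16],[48,0]]
[[0,16],[5,0],[10,15],[11,6],[13,0],[18,4],[20,0],[27,18],[31,11],[32,19],[33,0],[47,16],[48,0]]
[[0,16],[5,0],[10,15],[11,6],[13,0],[18,4],[20,0],[27,18],[31,11],[32,19],[33,0],[47,20],[48,0]]
[[0,16],[5,0],[10,15],[11,6],[13,0],[18,4],[20,0],[27,18],[31,11],[32,19],[33,0],[39,19],[41,0],[47,20],[48,0]]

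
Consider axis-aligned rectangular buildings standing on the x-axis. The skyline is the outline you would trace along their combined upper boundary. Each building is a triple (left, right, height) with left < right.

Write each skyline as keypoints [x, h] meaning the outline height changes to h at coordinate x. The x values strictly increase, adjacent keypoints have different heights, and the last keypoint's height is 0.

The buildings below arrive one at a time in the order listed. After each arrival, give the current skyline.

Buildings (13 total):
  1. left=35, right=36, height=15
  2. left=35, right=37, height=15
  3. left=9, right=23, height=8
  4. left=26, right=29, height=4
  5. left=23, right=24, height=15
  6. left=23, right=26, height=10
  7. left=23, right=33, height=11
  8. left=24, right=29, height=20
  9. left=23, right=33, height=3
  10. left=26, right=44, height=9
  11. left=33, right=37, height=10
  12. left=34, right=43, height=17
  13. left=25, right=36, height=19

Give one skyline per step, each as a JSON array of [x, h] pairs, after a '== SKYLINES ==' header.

== SKYLINES ==
[[35,15],[36,0]]
[[35,15],[37,0]]
[[9,8],[23,0],[35,15],[37,0]]
[[9,8],[23,0],[26,4],[29,0],[35,15],[37,0]]
[[9,8],[23,15],[24,0],[26,4],[29,0],[35,15],[37,0]]
[[9,8],[23,15],[24,10],[26,4],[29,0],[35,15],[37,0]]
[[9,8],[23,15],[24,11],[33,0],[35,15],[37,0]]
[[9,8],[23,15],[24,20],[29,11],[33,0],[35,15],[37,0]]
[[9,8],[23,15],[24,20],[29,11],[33,0],[35,15],[37,0]]
[[9,8],[23,15],[24,20],[29,11],[33,9],[35,15],[37,9],[44,0]]
[[9,8],[23,15],[24,20],[29,11],[33,10],[35,15],[37,9],[44,0]]
[[9,8],[23,15],[24,20],[29,11],[33,10],[34,17],[43,9],[44,0]]
[[9,8],[23,15],[24,20],[29,19],[36,17],[43,9],[44,0]]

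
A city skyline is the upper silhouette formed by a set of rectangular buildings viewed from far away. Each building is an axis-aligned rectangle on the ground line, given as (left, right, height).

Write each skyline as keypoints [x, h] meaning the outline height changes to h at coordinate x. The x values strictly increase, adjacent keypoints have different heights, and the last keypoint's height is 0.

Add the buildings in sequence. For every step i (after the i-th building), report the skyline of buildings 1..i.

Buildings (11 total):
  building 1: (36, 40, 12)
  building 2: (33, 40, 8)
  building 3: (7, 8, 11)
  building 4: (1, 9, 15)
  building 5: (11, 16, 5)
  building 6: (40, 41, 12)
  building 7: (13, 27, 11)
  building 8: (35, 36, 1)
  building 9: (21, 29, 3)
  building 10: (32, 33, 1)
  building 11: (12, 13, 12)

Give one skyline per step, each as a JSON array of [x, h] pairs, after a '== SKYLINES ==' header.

== SKYLINES ==
[[36,12],[40,0]]
[[33,8],[36,12],[40,0]]
[[7,11],[8,0],[33,8],[36,12],[40,0]]
[[1,15],[9,0],[33,8],[36,12],[40,0]]
[[1,15],[9,0],[11,5],[16,0],[33,8],[36,12],[40,0]]
[[1,15],[9,0],[11,5],[16,0],[33,8],[36,12],[41,0]]
[[1,15],[9,0],[11,5],[13,11],[27,0],[33,8],[36,12],[41,0]]
[[1,15],[9,0],[11,5],[13,11],[27,0],[33,8],[36,12],[41,0]]
[[1,15],[9,0],[11,5],[13,11],[27,3],[29,0],[33,8],[36,12],[41,0]]
[[1,15],[9,0],[11,5],[13,11],[27,3],[29,0],[32,1],[33,8],[36,12],[41,0]]
[[1,15],[9,0],[11,5],[12,12],[13,11],[27,3],[29,0],[32,1],[33,8],[36,12],[41,0]]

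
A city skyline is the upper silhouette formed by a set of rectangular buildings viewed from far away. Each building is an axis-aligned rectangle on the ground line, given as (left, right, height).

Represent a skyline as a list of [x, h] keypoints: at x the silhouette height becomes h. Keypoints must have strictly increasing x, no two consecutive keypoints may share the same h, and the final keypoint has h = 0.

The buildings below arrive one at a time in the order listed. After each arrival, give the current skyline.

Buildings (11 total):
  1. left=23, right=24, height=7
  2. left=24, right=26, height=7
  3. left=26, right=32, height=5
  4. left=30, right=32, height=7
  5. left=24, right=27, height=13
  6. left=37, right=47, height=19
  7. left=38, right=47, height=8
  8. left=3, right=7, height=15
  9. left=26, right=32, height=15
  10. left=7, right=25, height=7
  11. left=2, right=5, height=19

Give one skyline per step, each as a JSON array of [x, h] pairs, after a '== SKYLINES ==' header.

== SKYLINES ==
[[23,7],[24,0]]
[[23,7],[26,0]]
[[23,7],[26,5],[32,0]]
[[23,7],[26,5],[30,7],[32,0]]
[[23,7],[24,13],[27,5],[30,7],[32,0]]
[[23,7],[24,13],[27,5],[30,7],[32,0],[37,19],[47,0]]
[[23,7],[24,13],[27,5],[30,7],[32,0],[37,19],[47,0]]
[[3,15],[7,0],[23,7],[24,13],[27,5],[30,7],[32,0],[37,19],[47,0]]
[[3,15],[7,0],[23,7],[24,13],[26,15],[32,0],[37,19],[47,0]]
[[3,15],[7,7],[24,13],[26,15],[32,0],[37,19],[47,0]]
[[2,19],[5,15],[7,7],[24,13],[26,15],[32,0],[37,19],[47,0]]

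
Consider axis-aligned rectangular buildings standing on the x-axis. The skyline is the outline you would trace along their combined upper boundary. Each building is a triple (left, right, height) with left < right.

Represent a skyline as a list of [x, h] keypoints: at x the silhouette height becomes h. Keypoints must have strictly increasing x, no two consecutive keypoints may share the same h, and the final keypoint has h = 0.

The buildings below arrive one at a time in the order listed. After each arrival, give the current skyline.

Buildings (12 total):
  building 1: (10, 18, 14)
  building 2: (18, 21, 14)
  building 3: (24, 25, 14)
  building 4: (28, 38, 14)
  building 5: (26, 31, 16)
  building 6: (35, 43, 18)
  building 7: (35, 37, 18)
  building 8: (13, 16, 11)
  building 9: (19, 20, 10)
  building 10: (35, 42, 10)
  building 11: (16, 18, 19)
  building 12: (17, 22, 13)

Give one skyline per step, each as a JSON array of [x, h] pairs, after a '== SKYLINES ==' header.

== SKYLINES ==
[[10,14],[18,0]]
[[10,14],[21,0]]
[[10,14],[21,0],[24,14],[25,0]]
[[10,14],[21,0],[24,14],[25,0],[28,14],[38,0]]
[[10,14],[21,0],[24,14],[25,0],[26,16],[31,14],[38,0]]
[[10,14],[21,0],[24,14],[25,0],[26,16],[31,14],[35,18],[43,0]]
[[10,14],[21,0],[24,14],[25,0],[26,16],[31,14],[35,18],[43,0]]
[[10,14],[21,0],[24,14],[25,0],[26,16],[31,14],[35,18],[43,0]]
[[10,14],[21,0],[24,14],[25,0],[26,16],[31,14],[35,18],[43,0]]
[[10,14],[21,0],[24,14],[25,0],[26,16],[31,14],[35,18],[43,0]]
[[10,14],[16,19],[18,14],[21,0],[24,14],[25,0],[26,16],[31,14],[35,18],[43,0]]
[[10,14],[16,19],[18,14],[21,13],[22,0],[24,14],[25,0],[26,16],[31,14],[35,18],[43,0]]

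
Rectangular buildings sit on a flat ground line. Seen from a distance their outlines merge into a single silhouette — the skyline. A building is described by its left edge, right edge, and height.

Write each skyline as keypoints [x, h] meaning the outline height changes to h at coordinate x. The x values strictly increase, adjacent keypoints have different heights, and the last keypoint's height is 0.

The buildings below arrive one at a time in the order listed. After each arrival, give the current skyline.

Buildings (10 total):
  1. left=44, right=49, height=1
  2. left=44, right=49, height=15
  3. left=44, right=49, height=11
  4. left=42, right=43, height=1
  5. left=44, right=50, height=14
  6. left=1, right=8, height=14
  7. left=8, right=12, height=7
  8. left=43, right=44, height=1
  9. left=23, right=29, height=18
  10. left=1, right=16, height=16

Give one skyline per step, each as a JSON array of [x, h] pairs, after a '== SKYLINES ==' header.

== SKYLINES ==
[[44,1],[49,0]]
[[44,15],[49,0]]
[[44,15],[49,0]]
[[42,1],[43,0],[44,15],[49,0]]
[[42,1],[43,0],[44,15],[49,14],[50,0]]
[[1,14],[8,0],[42,1],[43,0],[44,15],[49,14],[50,0]]
[[1,14],[8,7],[12,0],[42,1],[43,0],[44,15],[49,14],[50,0]]
[[1,14],[8,7],[12,0],[42,1],[44,15],[49,14],[50,0]]
[[1,14],[8,7],[12,0],[23,18],[29,0],[42,1],[44,15],[49,14],[50,0]]
[[1,16],[16,0],[23,18],[29,0],[42,1],[44,15],[49,14],[50,0]]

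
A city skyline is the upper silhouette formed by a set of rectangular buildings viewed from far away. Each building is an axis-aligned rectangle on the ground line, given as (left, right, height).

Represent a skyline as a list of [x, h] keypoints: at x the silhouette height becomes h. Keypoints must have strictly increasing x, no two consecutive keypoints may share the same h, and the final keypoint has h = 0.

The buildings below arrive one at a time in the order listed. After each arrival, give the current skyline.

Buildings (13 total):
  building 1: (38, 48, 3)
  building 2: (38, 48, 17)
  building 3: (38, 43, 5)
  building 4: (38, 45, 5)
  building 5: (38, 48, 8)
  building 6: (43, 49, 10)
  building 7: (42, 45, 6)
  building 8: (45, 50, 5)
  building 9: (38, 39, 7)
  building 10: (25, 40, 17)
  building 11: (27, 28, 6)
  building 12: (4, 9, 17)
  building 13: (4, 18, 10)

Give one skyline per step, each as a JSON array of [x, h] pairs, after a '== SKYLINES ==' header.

== SKYLINES ==
[[38,3],[48,0]]
[[38,17],[48,0]]
[[38,17],[48,0]]
[[38,17],[48,0]]
[[38,17],[48,0]]
[[38,17],[48,10],[49,0]]
[[38,17],[48,10],[49,0]]
[[38,17],[48,10],[49,5],[50,0]]
[[38,17],[48,10],[49,5],[50,0]]
[[25,17],[48,10],[49,5],[50,0]]
[[25,17],[48,10],[49,5],[50,0]]
[[4,17],[9,0],[25,17],[48,10],[49,5],[50,0]]
[[4,17],[9,10],[18,0],[25,17],[48,10],[49,5],[50,0]]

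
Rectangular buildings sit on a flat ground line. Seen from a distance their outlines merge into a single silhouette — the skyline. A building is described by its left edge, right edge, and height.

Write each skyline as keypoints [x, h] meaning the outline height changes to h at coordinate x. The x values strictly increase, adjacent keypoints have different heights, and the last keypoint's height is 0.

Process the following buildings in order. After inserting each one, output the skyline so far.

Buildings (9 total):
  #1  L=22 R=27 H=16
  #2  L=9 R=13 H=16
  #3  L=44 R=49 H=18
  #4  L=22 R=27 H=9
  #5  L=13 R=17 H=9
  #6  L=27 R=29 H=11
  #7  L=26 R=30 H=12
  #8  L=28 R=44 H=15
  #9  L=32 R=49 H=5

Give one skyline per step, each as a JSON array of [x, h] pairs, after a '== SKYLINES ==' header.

== SKYLINES ==
[[22,16],[27,0]]
[[9,16],[13,0],[22,16],[27,0]]
[[9,16],[13,0],[22,16],[27,0],[44,18],[49,0]]
[[9,16],[13,0],[22,16],[27,0],[44,18],[49,0]]
[[9,16],[13,9],[17,0],[22,16],[27,0],[44,18],[49,0]]
[[9,16],[13,9],[17,0],[22,16],[27,11],[29,0],[44,18],[49,0]]
[[9,16],[13,9],[17,0],[22,16],[27,12],[30,0],[44,18],[49,0]]
[[9,16],[13,9],[17,0],[22,16],[27,12],[28,15],[44,18],[49,0]]
[[9,16],[13,9],[17,0],[22,16],[27,12],[28,15],[44,18],[49,0]]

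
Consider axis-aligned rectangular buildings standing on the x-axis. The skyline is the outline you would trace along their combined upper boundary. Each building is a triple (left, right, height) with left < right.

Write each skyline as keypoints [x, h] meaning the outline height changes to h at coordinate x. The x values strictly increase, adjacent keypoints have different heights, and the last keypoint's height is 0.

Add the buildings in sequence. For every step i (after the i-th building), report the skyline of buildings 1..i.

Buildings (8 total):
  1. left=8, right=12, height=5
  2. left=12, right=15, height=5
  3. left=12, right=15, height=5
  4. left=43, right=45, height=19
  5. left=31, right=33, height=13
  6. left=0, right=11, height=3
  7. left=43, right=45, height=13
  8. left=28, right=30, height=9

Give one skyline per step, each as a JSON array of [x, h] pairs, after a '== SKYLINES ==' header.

== SKYLINES ==
[[8,5],[12,0]]
[[8,5],[15,0]]
[[8,5],[15,0]]
[[8,5],[15,0],[43,19],[45,0]]
[[8,5],[15,0],[31,13],[33,0],[43,19],[45,0]]
[[0,3],[8,5],[15,0],[31,13],[33,0],[43,19],[45,0]]
[[0,3],[8,5],[15,0],[31,13],[33,0],[43,19],[45,0]]
[[0,3],[8,5],[15,0],[28,9],[30,0],[31,13],[33,0],[43,19],[45,0]]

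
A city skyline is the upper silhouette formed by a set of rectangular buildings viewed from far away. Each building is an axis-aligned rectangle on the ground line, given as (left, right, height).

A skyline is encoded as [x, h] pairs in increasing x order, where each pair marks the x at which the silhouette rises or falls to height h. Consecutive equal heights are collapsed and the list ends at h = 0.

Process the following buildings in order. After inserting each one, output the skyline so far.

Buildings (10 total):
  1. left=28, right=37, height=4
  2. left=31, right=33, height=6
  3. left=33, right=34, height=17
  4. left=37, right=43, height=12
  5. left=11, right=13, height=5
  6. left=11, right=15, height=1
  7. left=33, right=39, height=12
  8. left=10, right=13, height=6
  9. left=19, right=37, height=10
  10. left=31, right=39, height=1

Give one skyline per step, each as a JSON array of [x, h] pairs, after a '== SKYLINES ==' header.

== SKYLINES ==
[[28,4],[37,0]]
[[28,4],[31,6],[33,4],[37,0]]
[[28,4],[31,6],[33,17],[34,4],[37,0]]
[[28,4],[31,6],[33,17],[34,4],[37,12],[43,0]]
[[11,5],[13,0],[28,4],[31,6],[33,17],[34,4],[37,12],[43,0]]
[[11,5],[13,1],[15,0],[28,4],[31,6],[33,17],[34,4],[37,12],[43,0]]
[[11,5],[13,1],[15,0],[28,4],[31,6],[33,17],[34,12],[43,0]]
[[10,6],[13,1],[15,0],[28,4],[31,6],[33,17],[34,12],[43,0]]
[[10,6],[13,1],[15,0],[19,10],[33,17],[34,12],[43,0]]
[[10,6],[13,1],[15,0],[19,10],[33,17],[34,12],[43,0]]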